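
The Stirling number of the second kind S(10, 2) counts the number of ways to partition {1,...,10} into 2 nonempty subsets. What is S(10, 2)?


Using the explicit formula S(n,k) = (1/k!) sum_{j=0}^{k} (-1)^(k-j) C(k,j) j^n:
S(10, 2) = 511
Equivalently, S(n,k) is n! times the coefficient of x^n in the EGF (e^x - 1)^k / k!.

511


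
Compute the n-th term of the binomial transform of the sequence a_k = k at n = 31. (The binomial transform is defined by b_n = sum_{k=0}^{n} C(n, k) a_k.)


With a_k = k, b_n = sum_{k=0}^{n} C(n, k) k. Using k * C(n, k) = n * C(n-1, k-1) gives b_n = n * sum_{k>=1} C(n-1, k-1) = n * 2^(n-1).
For n = 31: 31 * 2^30 = 31 * 1073741824 = 33285996544.

33285996544


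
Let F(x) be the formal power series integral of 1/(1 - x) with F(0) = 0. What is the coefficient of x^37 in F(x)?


1/(1 - x) = sum_{k>=0} x^k. Integrating termwise and using F(0) = 0 gives
F(x) = sum_{k>=0} x^(k+1) / (k+1) = sum_{m>=1} x^m / m = -ln(1 - x).
So the coefficient of x^37 is 1/37 = 1/37.

1/37


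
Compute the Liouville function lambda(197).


The Liouville function is lambda(k) = (-1)^Omega(k), where Omega(k) counts the prime factors of k with multiplicity.
Factoring: 197 = 197, so Omega(197) = 1.
lambda(197) = (-1)^1 = -1.

-1


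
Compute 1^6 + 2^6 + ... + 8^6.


This power sum has a closed form given by Faulhaber's formula
sum_{k=1}^{m} k^p = (1 / (p + 1)) * sum_{j=0}^{p} C(p + 1, j) B_j m^(p + 1 - j),
but for small m direct computation is fastest:
1 + 64 + 729 + 4096 + 15625 + 46656 + 117649 + 262144 = 446964.

446964


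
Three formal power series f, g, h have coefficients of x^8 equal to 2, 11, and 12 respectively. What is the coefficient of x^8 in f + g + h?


Series addition is componentwise:
2 + 11 + 12
= 25

25


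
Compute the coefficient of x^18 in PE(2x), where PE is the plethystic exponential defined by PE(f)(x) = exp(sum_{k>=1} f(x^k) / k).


With f(x) = 2x, the exponent is sum_{k>=1} 2 x^k / k = 2 * (-ln(1 - x)). Exponentiating:
PE(2x) = exp(-2 ln(1 - x)) = 1/(1 - x)^2.
By the negative binomial expansion, [x^n] 1/(1 - x)^2 = C(n + 1, 1).
For n = 18: C(19, 1) = 19.

19


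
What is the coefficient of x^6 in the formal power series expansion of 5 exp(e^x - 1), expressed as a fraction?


exp(e^x - 1) is the exponential generating function for the Bell numbers Bell_k: exp(e^x - 1) = sum_{k>=0} Bell_k x^k / k!.
So the coefficient of x^6 in 5 exp(e^x - 1) is 5 Bell_6 / 6!.
Computing: Bell_6 = 203 and 6! = 720, giving
5 * 203/720 = 203/144.

203/144


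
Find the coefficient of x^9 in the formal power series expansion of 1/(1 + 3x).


Write 1/(1 + c x) = 1/(1 - (-c) x) and apply the geometric-series identity
1/(1 - y) = sum_{k>=0} y^k to get 1/(1 + c x) = sum_{k>=0} (-c)^k x^k.
So the coefficient of x^k is (-c)^k = (-1)^k * c^k.
Here c = 3 and k = 9:
(-3)^9 = -1 * 19683 = -19683

-19683


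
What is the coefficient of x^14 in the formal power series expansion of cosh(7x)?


The Maclaurin series is cosh(t) = sum_{m>=0} t^(2m) / (2m)!, so substituting t = 7x, only even powers of x are nonzero, with coefficient of x^(2m) equal to 7^(2m) / (2m)!.
For x^14 the coefficient is 7^14/14! = 678223072849/87178291200 = 13841287201/1779148800.

13841287201/1779148800


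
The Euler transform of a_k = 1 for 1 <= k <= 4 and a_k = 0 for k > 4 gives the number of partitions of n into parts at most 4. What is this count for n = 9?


Partitions of 9 into parts at most 4:
Using generating function (1-x)^(-1)(1-x^2)^(-1)...(1-x^4)^(-1),
the coefficient of x^9 = 18

18


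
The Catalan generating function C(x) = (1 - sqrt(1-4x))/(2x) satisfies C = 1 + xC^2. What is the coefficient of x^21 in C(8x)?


Substituting x -> 8x scales the n-th coefficient by 8^n, so [x^21] C(8x) = 8^21 * C_21.
C_21 = C(2*21, 21)/(22) = 538257874440/22 = 24466267020.
So 8^21 * 24466267020 = 9223372036854775808 * 24466267020 = 225661483078490225880764252160.

225661483078490225880764252160


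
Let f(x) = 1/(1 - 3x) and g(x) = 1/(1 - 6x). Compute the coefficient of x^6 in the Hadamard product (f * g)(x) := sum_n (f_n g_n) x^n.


f has coefficients f_k = 3^k and g has coefficients g_k = 6^k, so the Hadamard product has coefficient (f*g)_k = 3^k * 6^k = 18^k.
For k = 6: 18^6 = 34012224.

34012224


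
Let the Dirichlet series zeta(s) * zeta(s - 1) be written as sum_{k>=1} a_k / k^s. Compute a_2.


Convolution gives a_k = sum_{d | k} d * 1 = sum_{d | k} d = sigma(k), the sum of positive divisors of k.
For k = 2, the divisors are 1, 2, so
sigma(2) = 1 + 2 = 3.

3


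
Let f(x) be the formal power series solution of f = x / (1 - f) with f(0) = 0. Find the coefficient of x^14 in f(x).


Apply Lagrange inversion: f = x * phi(f) with phi(t) = 1/(1 - t), so
[x^n] f = (1/n) [t^(n-1)] phi(t)^n = (1/n) [t^(n-1)] (1 - t)^(-n) = (1/n) C(2n - 2, n - 1) = C_{n-1}.
For n = 14: C_13 = C(26, 13) / 14 = 10400600/14 = 742900 = 742900.

742900


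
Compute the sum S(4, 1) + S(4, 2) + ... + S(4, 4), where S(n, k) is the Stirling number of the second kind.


By definition, S(n, k) counts partitions of an n-set into exactly k nonempty blocks.
Computing row n = 4 for k = 1..4:
S(4, k): 1, 7, 6, 1
Sum = 15. (This equals Bell_4 since the sum runs over all k.)

15


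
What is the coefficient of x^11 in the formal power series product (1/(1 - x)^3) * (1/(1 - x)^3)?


Combine the factors: (1/(1 - x)^3) * (1/(1 - x)^3) = 1/(1 - x)^6.
Then use 1/(1 - x)^r = sum_{k>=0} C(k + r - 1, r - 1) x^k with r = 6 and k = 11:
C(16, 5) = 4368.

4368


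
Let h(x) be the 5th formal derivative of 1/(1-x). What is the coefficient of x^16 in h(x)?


Differentiating 5 times: d^5/dx^5 [1/(1-x)] = 5!/(1-x)^6.
The expansion 1/(1-x)^6 = sum_{k>=0} C(k+5, 5) x^k, so the coefficient of x^n in 5!/(1-x)^6 is 5! * C(n+5, 5).
For n = 16: 120 * C(21, 5) = 120 * 20349 = 2441880

2441880


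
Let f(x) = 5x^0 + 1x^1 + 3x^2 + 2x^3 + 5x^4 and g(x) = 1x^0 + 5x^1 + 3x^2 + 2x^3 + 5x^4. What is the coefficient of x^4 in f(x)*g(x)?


Cauchy product at x^4:
5*5 + 1*2 + 3*3 + 2*5 + 5*1
= 51

51


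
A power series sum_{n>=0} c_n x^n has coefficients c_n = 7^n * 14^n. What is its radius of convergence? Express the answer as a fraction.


By the root test (Cauchy-Hadamard), the radius is R = 1 / limsup_n |c_n|^(1/n).
Here |c_n|^(1/n) = (7^n * 14^n)^(1/n) = 7 * 14 = 98 for all n.
So R = 1/98 = 1/98.

1/98


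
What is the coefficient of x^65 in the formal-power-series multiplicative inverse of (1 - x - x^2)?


Let the inverse be f(x) = sum_{k>=0} a_k x^k. From f(x) * (1 - x - x^2) = 1 and matching coefficients:
 x^0: a_0 = 1.
 x^1: a_1 - a_0 = 0, so a_1 = 1.
 x^k (k >= 2): a_k - a_{k-1} - a_{k-2} = 0, i.e. a_k = a_{k-1} + a_{k-2}.
This is the Fibonacci-type recurrence shifted so that a_0 = a_1 = 1.
Iterating: a_0=1, a_1=1, a_2=2, a_3=3, a_4=5, a_5=8, a_6=13, a_7=21, a_8=34, a_9=55, ...
a_65 = 27777890035288.

27777890035288


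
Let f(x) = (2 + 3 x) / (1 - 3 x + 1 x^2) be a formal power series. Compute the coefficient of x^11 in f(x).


Write f(x) = sum_{k>=0} a_k x^k. Multiplying both sides by 1 - 3 x + 1 x^2 gives
(1 - 3 x + 1 x^2) sum_{k>=0} a_k x^k = 2 + 3 x.
Matching coefficients:
 x^0: a_0 = 2
 x^1: a_1 - 3 a_0 = 3  =>  a_1 = 3*2 + 3 = 9
 x^k (k >= 2): a_k = 3 a_{k-1} - 1 a_{k-2}.
Iterating: a_2 = 25, a_3 = 66, a_4 = 173, a_5 = 453, a_6 = 1186, a_7 = 3105, a_8 = 8129, a_9 = 21282, a_10 = 55717, a_11 = 145869.
So the coefficient of x^11 is 145869.

145869


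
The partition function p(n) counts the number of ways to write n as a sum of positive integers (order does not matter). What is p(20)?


Using the generating function prod_{k>=1} 1/(1-x^k), we compute p(20).
By dynamic programming over parts 1 through 20:
p(20) = 627

627


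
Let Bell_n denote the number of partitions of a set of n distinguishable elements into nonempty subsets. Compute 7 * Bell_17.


Bell_17 can be computed from the Bell triangle or from Dobinski's identity Bell_n = (1/e) * sum_{k>=0} k^n / k!.
Computing Bell_17 = 82864869804.
Then 7 * 82864869804 = 580054088628.

580054088628


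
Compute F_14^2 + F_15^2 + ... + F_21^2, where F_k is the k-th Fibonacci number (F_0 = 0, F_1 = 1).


There is a standard identity sum_{k=0}^{N} F_k^2 = F_N * F_{N+1} (proved inductively from the telescoping relation F_k^2 = F_k F_{k+1} - F_{k-1} F_k). Then
sum_{k=14}^{21} F_k^2 = F_21 F_22 - F_13 F_14.
Computing: F_21 = 10946, F_22 = 17711, F_13 = 233, F_14 = 377.
Sum = 10946 * 17711 - 233 * 377 = 193776765.

193776765


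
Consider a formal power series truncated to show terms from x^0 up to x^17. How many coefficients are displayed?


From x^0 to x^17 inclusive, the count is 17 - 0 + 1 = 18.

18


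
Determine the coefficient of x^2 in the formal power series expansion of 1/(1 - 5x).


The geometric series identity gives 1/(1 - c x) = sum_{k>=0} c^k x^k, so the coefficient of x^k is c^k.
Here c = 5 and k = 2.
Computing: 5^2 = 25

25


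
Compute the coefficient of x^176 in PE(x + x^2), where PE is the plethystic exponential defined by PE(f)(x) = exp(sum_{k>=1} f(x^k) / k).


With f(x) = x + x^2, the exponent is sum_{k>=1} (x^k + x^(2k)) / k = -ln(1 - x) - ln(1 - x^2). Exponentiating:
PE(x + x^2) = 1 / ((1 - x)(1 - x^2)).
This is the generating function for partitions of n into parts of size 1 or 2. The number of 2's can be any j in 0..88, and the rest are 1's, so
[x^176] = floor(176/2) + 1 = 89.

89


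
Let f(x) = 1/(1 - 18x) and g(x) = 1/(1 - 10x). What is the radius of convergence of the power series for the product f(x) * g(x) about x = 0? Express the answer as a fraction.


The radius of 1/(1 - 18x) is 1/18 (nearest singularity at x = 1/18), and the radius of 1/(1 - 10x) is 1/10.
The product f(x)*g(x) = 1/((1 - 18x)(1 - 10x)) has singularities at both 1/18 and 1/10, so its radius of convergence is the distance to the nearest one:
min(1/18, 1/10) = 1/18.

1/18


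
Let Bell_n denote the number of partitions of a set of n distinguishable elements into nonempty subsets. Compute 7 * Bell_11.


Bell_11 can be computed from the Bell triangle or from Dobinski's identity Bell_n = (1/e) * sum_{k>=0} k^n / k!.
Computing Bell_11 = 678570.
Then 7 * 678570 = 4749990.

4749990


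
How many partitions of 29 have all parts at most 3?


Using the generating function (1-x)^(-1)(1-x^2)^(-1)(1-x^3)^(-1),
the coefficient of x^29 counts these restricted partitions.
Result = 85

85


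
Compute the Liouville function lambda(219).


The Liouville function is lambda(k) = (-1)^Omega(k), where Omega(k) counts the prime factors of k with multiplicity.
Factoring: 219 = 3 * 73, so Omega(219) = 2.
lambda(219) = (-1)^2 = 1.

1


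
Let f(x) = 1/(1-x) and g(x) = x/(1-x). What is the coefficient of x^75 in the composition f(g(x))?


First simplify the composition: f(g(x)) = 1/(1 - x/(1-x)) = (1-x)/((1-x) - x) = (1-x)/(1-2x).
Now extract the coefficient. Write (1-x)/(1-2x) = 1/(1-2x) - x/(1-2x).
The coefficient of x^n in 1/(1-2x) is 2^n, and in x/(1-2x) is 2^(n-1) (for n >= 1).
So the coefficient of x^75 is 2^75 - 2^74 = 37778931862957161709568 - 18889465931478580854784 = 18889465931478580854784.

18889465931478580854784


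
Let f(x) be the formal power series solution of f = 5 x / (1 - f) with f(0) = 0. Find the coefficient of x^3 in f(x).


Apply Lagrange inversion: f = 5 x * phi(f) with phi(t) = 1/(1 - t), so
[x^n] f = 5^n * (1/n) [t^(n-1)] phi(t)^n = 5^n * (1/n) [t^(n-1)] (1 - t)^(-n) = 5^n * (1/n) C(2n - 2, n - 1) = 5^n * C_{n-1}.
For n = 3: C_2 = C(4, 2) / 3 = 6/3 = 2.
With the 5^3 = 125 factor, the coefficient is 125 * 2 = 250.

250


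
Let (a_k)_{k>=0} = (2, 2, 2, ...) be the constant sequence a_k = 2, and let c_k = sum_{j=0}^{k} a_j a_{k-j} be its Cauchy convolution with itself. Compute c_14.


Since a_j = 2 for all j >= 0, the convolution sum becomes
c_k = sum_{j=0}^{k} 2 * 2 = 4 * (k + 1).
Equivalently, the generating function of (a_k) is 2/(1 - x) and its square is 4/(1 - x)^2 = sum_{k>=0} 4(k + 1) x^k.
For k = 14: 4 * 15 = 60.

60


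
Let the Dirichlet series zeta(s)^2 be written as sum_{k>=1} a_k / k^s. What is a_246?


The Dirichlet convolution of the constant function 1 with itself gives (1 * 1)(k) = sum_{d | k} 1 = d(k), the number of positive divisors of k.
Since zeta(s) = sum_{k>=1} 1/k^s, we have zeta(s)^2 = sum_{k>=1} d(k)/k^s, so a_k = d(k).
For k = 246: the divisors are 1, 2, 3, 6, 41, 82, 123, 246.
Count = 8.

8


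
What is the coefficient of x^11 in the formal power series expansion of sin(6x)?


The Maclaurin series is sin(t) = sum_{k>=0} (-1)^k t^(2k+1) / (2k+1)!, so substituting t = 6x, only odd powers of x are nonzero, with coefficient of x^(2k+1) equal to (-1)^k 6^(2k+1) / (2k+1)!.
Write 11 = 2*5 + 1, giving the coefficient (-1)^5 * 6^11 / 11! = -362797056/39916800 = -17496/1925.

-17496/1925


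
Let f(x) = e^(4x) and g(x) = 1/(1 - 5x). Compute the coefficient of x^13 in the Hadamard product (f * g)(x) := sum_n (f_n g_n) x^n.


Expanding: f_k = 4^k/k! (from e^(4x)) and g_k = 5^k (from 1/(1 - 5x)). So the Hadamard coefficient (f * g)_k = 4^k 5^k / k! = (20)^k / k!.
For k = 13: 20^13/13! = 81920000000000000/6227020800 = 3200000000000/243243.

3200000000000/243243


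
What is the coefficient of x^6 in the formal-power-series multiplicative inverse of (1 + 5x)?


The inverse is 1/(1 + 5x). Apply the geometric identity 1/(1 - y) = sum_{k>=0} y^k with y = -5x:
1/(1 + 5x) = sum_{k>=0} (-5)^k x^k.
So the coefficient of x^6 is (-5)^6 = 15625.

15625


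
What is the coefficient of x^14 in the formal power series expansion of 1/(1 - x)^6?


The expansion 1/(1 - x)^r = sum_{k>=0} C(k + r - 1, r - 1) x^k follows from the multiset / negative-binomial theorem (or from repeated differentiation of the geometric series).
For r = 6 and k = 14:
C(19, 5) = 121645100408832000 / (120 * 87178291200) = 11628.

11628


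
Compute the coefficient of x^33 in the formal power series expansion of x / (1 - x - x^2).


Let f(x) = sum_{k>=0} a_k x^k. Multiplying f(x) * (1 - x - x^2) = x and matching coefficients gives a_0 = 0, a_1 = 1, and a_k = a_{k-1} + a_{k-2} for k >= 2. These are the Fibonacci numbers F_k.
Iterating from F_0 = 0, F_1 = 1:
F_0=0, F_1=1, F_2=1, F_3=2, F_4=3, F_5=5, F_6=8, F_7=13, F_8=21, F_9=34, ...
F_33 = 3524578.

3524578


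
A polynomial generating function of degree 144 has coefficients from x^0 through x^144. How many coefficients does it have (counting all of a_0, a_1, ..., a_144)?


A polynomial of degree 144 takes the form a_0 + a_1 x + ... + a_144 x^144.
The number of coefficients is 144 + 1 = 145.

145


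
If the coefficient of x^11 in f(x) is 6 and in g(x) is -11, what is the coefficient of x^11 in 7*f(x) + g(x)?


Scalar multiplication scales coefficients: 7 * 6 = 42.
Then add the g coefficient: 42 + -11
= 31

31


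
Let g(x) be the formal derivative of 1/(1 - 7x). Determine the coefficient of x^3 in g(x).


Differentiate termwise: d/dx sum_{k>=0} 7^k x^k = sum_{k>=1} k 7^k x^(k-1) = sum_{j>=0} (j+1) 7^(j+1) x^j.
Equivalently, d/dx [1/(1 - 7x)] = 7/(1 - 7x)^2.
For j = 3: 4 * 7^4 = 4 * 2401 = 9604.

9604


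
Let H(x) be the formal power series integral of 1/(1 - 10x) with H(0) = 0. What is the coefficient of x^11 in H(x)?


1/(1 - 10x) = sum_{k>=0} 10^k x^k. Integrating termwise with H(0) = 0:
H(x) = sum_{k>=0} 10^k x^(k+1) / (k+1) = sum_{m>=1} 10^(m-1) x^m / m.
For m = 11: 10^10/11 = 10000000000/11 = 10000000000/11.

10000000000/11


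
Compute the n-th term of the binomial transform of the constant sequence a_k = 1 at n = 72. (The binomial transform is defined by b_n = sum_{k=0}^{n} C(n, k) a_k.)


With a_k = 1 for all k, b_n = sum_{k=0}^{n} C(n, k) = 2^n by the binomial theorem.
For n = 72: 2^72 = 4722366482869645213696.

4722366482869645213696


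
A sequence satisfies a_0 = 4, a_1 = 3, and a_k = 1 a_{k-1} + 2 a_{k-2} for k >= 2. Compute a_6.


The characteristic equation is t^2 - 1 t - 2 = 0, with roots r_1 = 2 and r_2 = -1 (so c_1 = r_1 + r_2, c_2 = -r_1 r_2 as required).
One can use the closed form a_n = A r_1^n + B r_2^n, but direct iteration is more reliable:
a_0 = 4, a_1 = 3, a_2 = 11, a_3 = 17, a_4 = 39, a_5 = 73, a_6 = 151.
So a_6 = 151.

151


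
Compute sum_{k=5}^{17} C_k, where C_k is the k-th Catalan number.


C_5 through C_17: 42, 132, 429, 1430, 4862, 16796, 58786, 208012, 742900, 2674440, 9694845, 35357670, 129644790
Sum = 42 + 132 + 429 + 1430 + 4862 + 16796 + 58786 + 208012 + 742900 + 2674440 + 9694845 + 35357670 + 129644790
= 178405134

178405134


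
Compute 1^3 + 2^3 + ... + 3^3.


This power sum has a closed form given by Faulhaber's formula
sum_{k=1}^{m} k^p = (1 / (p + 1)) * sum_{j=0}^{p} C(p + 1, j) B_j m^(p + 1 - j),
but for small m direct computation is fastest:
1 + 8 + 27 = 36.

36


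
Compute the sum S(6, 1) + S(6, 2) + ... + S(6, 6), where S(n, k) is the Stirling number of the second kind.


By definition, S(n, k) counts partitions of an n-set into exactly k nonempty blocks.
Computing row n = 6 for k = 1..6:
S(6, k): 1, 31, 90, 65, 15, 1
Sum = 203. (This equals Bell_6 since the sum runs over all k.)

203


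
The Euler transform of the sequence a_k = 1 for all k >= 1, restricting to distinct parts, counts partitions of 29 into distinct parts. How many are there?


Partitions of 29 into distinct parts can be computed via generating function.
Product (1+x)(1+x^2)(1+x^3)...
The coefficient of x^29 = 256

256


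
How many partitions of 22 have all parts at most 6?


Using the generating function (1-x)^(-1)(1-x^2)^(-1)...(1-x^6)^(-1),
the coefficient of x^22 counts these restricted partitions.
Result = 391

391


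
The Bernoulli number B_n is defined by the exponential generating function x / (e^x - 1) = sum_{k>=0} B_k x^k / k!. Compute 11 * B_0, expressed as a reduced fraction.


Bernoulli numbers can also be computed recursively via B_0 = 1 and sum_{j=0}^{m} C(m+1, j) B_j = 0 for m >= 1. Odd-index Bernoulli numbers vanish for k >= 3.
Computing B_0 = 1, so 11 * B_0 = 11 * 1 = 11.

11


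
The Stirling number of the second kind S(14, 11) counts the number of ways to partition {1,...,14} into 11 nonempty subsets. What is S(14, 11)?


Using the explicit formula S(n,k) = (1/k!) sum_{j=0}^{k} (-1)^(k-j) C(k,j) j^n:
S(14, 11) = 66066
Equivalently, S(n,k) is n! times the coefficient of x^n in the EGF (e^x - 1)^k / k!.

66066


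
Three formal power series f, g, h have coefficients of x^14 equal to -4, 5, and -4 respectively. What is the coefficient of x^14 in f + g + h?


Series addition is componentwise:
-4 + 5 + -4
= -3

-3


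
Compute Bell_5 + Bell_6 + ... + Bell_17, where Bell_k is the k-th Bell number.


Recall Bell_k counts set partitions of a k-set (with Bell_0 = 1 by convention).
Bell_5 through Bell_17: 52, 203, 877, 4140, 21147, 115975, 678570, 4213597, 27644437, 190899322, 1382958545, 10480142147, 82864869804
Sum = 52 + 203 + 877 + 4140 + 21147 + 115975 + 678570 + 4213597 + 27644437 + 190899322 + 1382958545 + 10480142147 + 82864869804 = 94951548816.

94951548816


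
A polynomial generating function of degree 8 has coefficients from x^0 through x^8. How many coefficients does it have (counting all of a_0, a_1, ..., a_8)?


A polynomial of degree 8 takes the form a_0 + a_1 x + ... + a_8 x^8.
The number of coefficients is 8 + 1 = 9.

9


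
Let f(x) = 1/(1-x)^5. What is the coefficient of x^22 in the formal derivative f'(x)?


Differentiate: d/dx [ 1/(1-x)^r ] = r / (1-x)^(r+1).
Here r = 5, so f'(x) = 5 / (1-x)^6.
The expansion of 1/(1-x)^(r+1) has coefficient of x^n equal to C(n+r, r).
So the coefficient of x^22 in f'(x) is
5 * C(27, 5) = 5 * 80730 = 403650

403650


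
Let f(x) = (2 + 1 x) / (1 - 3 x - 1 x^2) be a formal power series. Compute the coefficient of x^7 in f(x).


Write f(x) = sum_{k>=0} a_k x^k. Multiplying both sides by 1 - 3 x - 1 x^2 gives
(1 - 3 x - 1 x^2) sum_{k>=0} a_k x^k = 2 + 1 x.
Matching coefficients:
 x^0: a_0 = 2
 x^1: a_1 - 3 a_0 = 1  =>  a_1 = 3*2 + 1 = 7
 x^k (k >= 2): a_k = 3 a_{k-1} + 1 a_{k-2}.
Iterating: a_2 = 23, a_3 = 76, a_4 = 251, a_5 = 829, a_6 = 2738, a_7 = 9043.
So the coefficient of x^7 is 9043.

9043


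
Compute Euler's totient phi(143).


phi(n) counts integers in [1, n] coprime to n. Using the multiplicative formula phi(n) = n * prod_{p | n} (1 - 1/p):
143 = 11 * 13, so
phi(143) = 143 * (1 - 1/11) * (1 - 1/13) = 120.

120


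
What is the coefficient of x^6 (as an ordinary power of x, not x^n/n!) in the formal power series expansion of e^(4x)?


The exponential series is e^y = sum_{k>=0} y^k / k!. Substituting y = 4x gives
e^(4x) = sum_{k>=0} 4^k x^k / k!.
So the coefficient of x^n is a^n/n! with a = 4, n = 6:
4^6 / 6! = 4096/720 = 256/45

256/45


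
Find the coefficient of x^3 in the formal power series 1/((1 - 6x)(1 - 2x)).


By partial fractions or Cauchy convolution:
The coefficient equals sum_{k=0}^{3} 6^k * 2^(3-k).
= 320

320


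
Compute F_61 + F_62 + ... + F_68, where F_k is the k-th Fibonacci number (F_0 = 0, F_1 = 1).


Use the identity sum_{k=0}^{N} F_k = F_{N+2} - 1 (which follows from F_{k+2} - F_{k+1} = F_k). Then
sum_{k=61}^{68} F_k = (F_{70} - 1) - (F_{62} - 1) = F_{70} - F_{62}.
Computing: F_{70} = 190392490709135, F_{62} = 4052739537881, so
Sum = 190392490709135 - 4052739537881 = 186339751171254.

186339751171254


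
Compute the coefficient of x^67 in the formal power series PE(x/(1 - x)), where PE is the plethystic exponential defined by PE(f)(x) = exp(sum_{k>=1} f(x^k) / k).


For f(x) = x/(1 - x) we have
sum_{k>=1} f(x^k) / k = sum_{k>=1} (1/k) * x^k / (1 - x^k) = sum_{k, m >= 1} x^(k m) / k,
which after exponentiating simplifies to
PE(x/(1 - x)) = prod_{k>=1} 1 / (1 - x^k).
This is the generating function for the partition function p(n), so the coefficient of x^67 is p(67).
Computing p(67) by dynamic programming over parts 1, 2, ..., 67: p(67) = 2679689.

2679689


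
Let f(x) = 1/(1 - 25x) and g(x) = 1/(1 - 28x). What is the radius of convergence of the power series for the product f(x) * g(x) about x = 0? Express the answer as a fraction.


The radius of 1/(1 - 25x) is 1/25 (nearest singularity at x = 1/25), and the radius of 1/(1 - 28x) is 1/28.
The product f(x)*g(x) = 1/((1 - 25x)(1 - 28x)) has singularities at both 1/25 and 1/28, so its radius of convergence is the distance to the nearest one:
min(1/25, 1/28) = 1/28.

1/28


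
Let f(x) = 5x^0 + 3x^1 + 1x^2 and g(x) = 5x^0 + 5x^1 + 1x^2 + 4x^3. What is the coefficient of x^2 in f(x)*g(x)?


Cauchy product at x^2:
5*1 + 3*5 + 1*5
= 25

25


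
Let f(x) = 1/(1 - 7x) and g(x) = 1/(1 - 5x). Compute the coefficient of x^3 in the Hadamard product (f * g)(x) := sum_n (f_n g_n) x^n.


f has coefficients f_k = 7^k and g has coefficients g_k = 5^k, so the Hadamard product has coefficient (f*g)_k = 7^k * 5^k = 35^k.
For k = 3: 35^3 = 42875.

42875


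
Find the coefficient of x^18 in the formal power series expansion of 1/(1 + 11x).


Write 1/(1 + c x) = 1/(1 - (-c) x) and apply the geometric-series identity
1/(1 - y) = sum_{k>=0} y^k to get 1/(1 + c x) = sum_{k>=0} (-c)^k x^k.
So the coefficient of x^k is (-c)^k = (-1)^k * c^k.
Here c = 11 and k = 18:
(-11)^18 = 1 * 5559917313492231481 = 5559917313492231481

5559917313492231481


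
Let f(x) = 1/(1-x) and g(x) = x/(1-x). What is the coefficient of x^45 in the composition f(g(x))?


First simplify the composition: f(g(x)) = 1/(1 - x/(1-x)) = (1-x)/((1-x) - x) = (1-x)/(1-2x).
Now extract the coefficient. Write (1-x)/(1-2x) = 1/(1-2x) - x/(1-2x).
The coefficient of x^n in 1/(1-2x) is 2^n, and in x/(1-2x) is 2^(n-1) (for n >= 1).
So the coefficient of x^45 is 2^45 - 2^44 = 35184372088832 - 17592186044416 = 17592186044416.

17592186044416


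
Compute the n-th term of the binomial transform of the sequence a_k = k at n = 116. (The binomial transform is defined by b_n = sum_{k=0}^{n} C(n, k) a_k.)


With a_k = k, b_n = sum_{k=0}^{n} C(n, k) k. Using k * C(n, k) = n * C(n-1, k-1) gives b_n = n * sum_{k>=1} C(n-1, k-1) = n * 2^(n-1).
For n = 116: 116 * 2^115 = 116 * 41538374868278621028243970633760768 = 4818451484720320039276300593516249088.

4818451484720320039276300593516249088


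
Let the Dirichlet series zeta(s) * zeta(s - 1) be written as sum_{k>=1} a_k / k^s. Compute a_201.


Convolution gives a_k = sum_{d | k} d * 1 = sum_{d | k} d = sigma(k), the sum of positive divisors of k.
For k = 201, the divisors are 1, 3, 67, 201, so
sigma(201) = 1 + 3 + 67 + 201 = 272.

272


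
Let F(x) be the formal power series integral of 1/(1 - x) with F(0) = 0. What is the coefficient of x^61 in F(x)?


1/(1 - x) = sum_{k>=0} x^k. Integrating termwise and using F(0) = 0 gives
F(x) = sum_{k>=0} x^(k+1) / (k+1) = sum_{m>=1} x^m / m = -ln(1 - x).
So the coefficient of x^61 is 1/61 = 1/61.

1/61


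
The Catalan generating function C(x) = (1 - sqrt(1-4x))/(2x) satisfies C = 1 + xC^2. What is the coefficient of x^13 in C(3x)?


Substituting x -> 3x scales the n-th coefficient by 3^n, so [x^13] C(3x) = 3^13 * C_13.
C_13 = C(2*13, 13)/(14) = 10400600/14 = 742900.
So 3^13 * 742900 = 1594323 * 742900 = 1184422556700.

1184422556700


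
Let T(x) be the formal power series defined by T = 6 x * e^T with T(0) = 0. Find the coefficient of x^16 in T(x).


Apply the Lagrange inversion formula: if T = 6 x * phi(T) with phi(t) = e^t, then
[x^n] T = 6^n * (1/n) [t^(n-1)] phi(t)^n = 6^n * (1/n) [t^(n-1)] e^(n t) = 6^n * (1/n) * n^(n-1) / (n-1)! = 6^n * n^(n-1) / n!.
When c = 1 this is the Cayley count of rooted labeled trees on n vertices, divided by n!.
For n = 16: 6^16 * 16^15 / 16! = 2821109907456 * 1152921504606846976/20922789888000 = 136157723851059414171648/875875.

136157723851059414171648/875875


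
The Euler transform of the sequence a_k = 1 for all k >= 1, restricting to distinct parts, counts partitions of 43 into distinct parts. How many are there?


Partitions of 43 into distinct parts can be computed via generating function.
Product (1+x)(1+x^2)(1+x^3)...
The coefficient of x^43 = 1610

1610


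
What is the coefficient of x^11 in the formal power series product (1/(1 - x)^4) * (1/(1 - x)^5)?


Combine the factors: (1/(1 - x)^4) * (1/(1 - x)^5) = 1/(1 - x)^9.
Then use 1/(1 - x)^r = sum_{k>=0} C(k + r - 1, r - 1) x^k with r = 9 and k = 11:
C(19, 8) = 75582.

75582


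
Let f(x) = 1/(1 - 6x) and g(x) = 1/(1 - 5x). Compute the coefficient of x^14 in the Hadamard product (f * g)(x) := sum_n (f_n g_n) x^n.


f has coefficients f_k = 6^k and g has coefficients g_k = 5^k, so the Hadamard product has coefficient (f*g)_k = 6^k * 5^k = 30^k.
For k = 14: 30^14 = 478296900000000000000.

478296900000000000000


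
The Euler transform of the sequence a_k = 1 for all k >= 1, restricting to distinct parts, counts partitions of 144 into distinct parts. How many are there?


Partitions of 144 into distinct parts can be computed via generating function.
Product (1+x)(1+x^2)(1+x^3)...
The coefficient of x^144 = 12769602

12769602


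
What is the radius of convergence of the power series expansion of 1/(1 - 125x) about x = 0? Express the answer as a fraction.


Expanding 1/(1 - 125x) = sum_{k>=0} 125^k x^k, the series converges when |125x| < 1, i.e., |x| < 1/125.
So the radius of convergence is 1/125 = 1/125.

1/125


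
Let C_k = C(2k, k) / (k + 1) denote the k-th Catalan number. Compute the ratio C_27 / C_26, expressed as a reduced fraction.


Using C_k = (2k)! / (k! (k+1)!), the ratio C_{k+1}/C_k simplifies to
C_{k+1}/C_k = [(2k+2)! / ((k+1)! (k+2)!)] * [k! (k+1)! / (2k)!]
 = (2k+2)(2k+1) / ((k+1)(k+2)) = 2(2k+1) / (k+2).
For k = 26: 2(2*26 + 1) / (26 + 2) = 106/28 = 53/14.

53/14


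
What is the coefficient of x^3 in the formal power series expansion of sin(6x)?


The Maclaurin series is sin(t) = sum_{k>=0} (-1)^k t^(2k+1) / (2k+1)!, so substituting t = 6x, only odd powers of x are nonzero, with coefficient of x^(2k+1) equal to (-1)^k 6^(2k+1) / (2k+1)!.
Write 3 = 2*1 + 1, giving the coefficient (-1)^1 * 6^3 / 3! = -216/6 = -36.

-36


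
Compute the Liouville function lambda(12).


The Liouville function is lambda(k) = (-1)^Omega(k), where Omega(k) counts the prime factors of k with multiplicity.
Factoring: 12 = 2 * 2 * 3, so Omega(12) = 3.
lambda(12) = (-1)^3 = -1.

-1


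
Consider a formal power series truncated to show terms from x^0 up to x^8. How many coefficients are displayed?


From x^0 to x^8 inclusive, the count is 8 - 0 + 1 = 9.

9


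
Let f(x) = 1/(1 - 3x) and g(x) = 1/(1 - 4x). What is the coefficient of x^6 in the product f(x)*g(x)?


The coefficient of x^n in f*g is the Cauchy product: sum_{k=0}^{n} a^k * b^(n-k).
With a=3, b=4, n=6:
sum_{k=0}^{6} 3^k * 4^(6-k)
= 14197

14197


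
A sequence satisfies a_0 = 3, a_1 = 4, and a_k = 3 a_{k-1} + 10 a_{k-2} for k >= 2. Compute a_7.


The characteristic equation is t^2 - 3 t - 10 = 0, with roots r_1 = 5 and r_2 = -2 (so c_1 = r_1 + r_2, c_2 = -r_1 r_2 as required).
One can use the closed form a_n = A r_1^n + B r_2^n, but direct iteration is more reliable:
a_0 = 3, a_1 = 4, a_2 = 42, a_3 = 166, a_4 = 918, a_5 = 4414, a_6 = 22422, a_7 = 111406.
So a_7 = 111406.

111406


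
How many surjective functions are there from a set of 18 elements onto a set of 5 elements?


By inclusion-exclusion on which target elements are missed, the number of surjections from an n-set onto a k-set is
surj(n, k) = sum_{j=0}^{k} (-1)^j C(k, j) (k - j)^n.
Equivalently surj(n, k) = k! * S(n, k), where S(n, k) is the Stirling number of the second kind.
For n = 18, k = 5:
S(18, 5) = 28958095545, so
surj = 5! * 28958095545 = 120 * 28958095545 = 3474971465400.

3474971465400


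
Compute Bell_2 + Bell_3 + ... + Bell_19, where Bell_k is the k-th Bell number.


Recall Bell_k counts set partitions of a k-set (with Bell_0 = 1 by convention).
Bell_2 through Bell_19: 2, 5, 15, 52, 203, 877, 4140, 21147, 115975, 678570, 4213597, 27644437, 190899322, 1382958545, 10480142147, 82864869804, 682076806159, 5832742205057
Sum = 2 + 5 + 15 + 52 + 203 + 877 + 4140 + 21147 + 115975 + 678570 + 4213597 + 27644437 + 190899322 + 1382958545 + 10480142147 + 82864869804 + 682076806159 + 5832742205057 = 6609770560054.

6609770560054


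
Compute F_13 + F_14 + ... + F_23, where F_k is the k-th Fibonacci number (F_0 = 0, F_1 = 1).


Use the identity sum_{k=0}^{N} F_k = F_{N+2} - 1 (which follows from F_{k+2} - F_{k+1} = F_k). Then
sum_{k=13}^{23} F_k = (F_{25} - 1) - (F_{14} - 1) = F_{25} - F_{14}.
Computing: F_{25} = 75025, F_{14} = 377, so
Sum = 75025 - 377 = 74648.

74648


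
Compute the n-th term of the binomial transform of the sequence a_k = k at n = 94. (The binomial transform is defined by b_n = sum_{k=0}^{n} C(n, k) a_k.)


With a_k = k, b_n = sum_{k=0}^{n} C(n, k) k. Using k * C(n, k) = n * C(n-1, k-1) gives b_n = n * sum_{k>=1} C(n-1, k-1) = n * 2^(n-1).
For n = 94: 94 * 2^93 = 94 * 9903520314283042199192993792 = 930930909542605966724141416448.

930930909542605966724141416448


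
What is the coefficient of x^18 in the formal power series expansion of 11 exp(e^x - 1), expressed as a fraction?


exp(e^x - 1) is the exponential generating function for the Bell numbers Bell_k: exp(e^x - 1) = sum_{k>=0} Bell_k x^k / k!.
So the coefficient of x^18 in 11 exp(e^x - 1) is 11 Bell_18 / 18!.
Computing: Bell_18 = 682076806159 and 18! = 6402373705728000, giving
11 * 682076806159/6402373705728000 = 97439543737/83147710464000.

97439543737/83147710464000


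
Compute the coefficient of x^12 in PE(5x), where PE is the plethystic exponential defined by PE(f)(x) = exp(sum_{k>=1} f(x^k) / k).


With f(x) = 5x, the exponent is sum_{k>=1} 5 x^k / k = 5 * (-ln(1 - x)). Exponentiating:
PE(5x) = exp(-5 ln(1 - x)) = 1/(1 - x)^5.
By the negative binomial expansion, [x^n] 1/(1 - x)^5 = C(n + 4, 4).
For n = 12: C(16, 4) = 1820.

1820


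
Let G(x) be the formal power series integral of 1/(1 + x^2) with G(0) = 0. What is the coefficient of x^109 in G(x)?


1/(1 + x^2) = sum_{j>=0} (-1)^j x^(2j). Integrating termwise with G(0) = 0:
G(x) = sum_{j>=0} (-1)^j x^(2j+1) / (2j+1) = arctan(x).
Only odd powers are nonzero. For x^109 write 109 = 2*54 + 1, giving
(-1)^54 / 109 = 1/109 = 1/109.

1/109


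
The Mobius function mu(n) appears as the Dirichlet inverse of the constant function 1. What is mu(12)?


12 has a squared prime factor, so mu(12) = 0.
Factorization reveals a repeated prime.

0


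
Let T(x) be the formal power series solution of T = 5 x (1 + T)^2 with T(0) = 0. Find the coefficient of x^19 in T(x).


Apply the Lagrange inversion formula: if T = 5 x * phi(T) with phi(t) = (1 + t)^2, then [x^n] T = 5^n * (1/n) [t^(n-1)] phi(t)^n = 5^n * (1/n) [t^(n-1)] (1 + t)^(2n) = 5^n * (1/n) C(2n, n-1).
Using the identity C(2n, n-1) = C(2n, n) * n / (n+1), the unscaled factor equals C(2n, n) / (n+1) = C_n, the n-th Catalan number.
For n = 19: C_19 = C(38, 19) / 20 = 35345263800/20 = 1767263190.
With the 5^19 = 19073486328125 factor, the coefficient is 19073486328125 * 1767263190 = 33707870292663574218750.

33707870292663574218750


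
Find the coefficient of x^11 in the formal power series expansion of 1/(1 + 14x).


Write 1/(1 + c x) = 1/(1 - (-c) x) and apply the geometric-series identity
1/(1 - y) = sum_{k>=0} y^k to get 1/(1 + c x) = sum_{k>=0} (-c)^k x^k.
So the coefficient of x^k is (-c)^k = (-1)^k * c^k.
Here c = 14 and k = 11:
(-14)^11 = -1 * 4049565169664 = -4049565169664

-4049565169664


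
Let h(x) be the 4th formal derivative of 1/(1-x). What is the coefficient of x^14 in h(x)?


Differentiating 4 times: d^4/dx^4 [1/(1-x)] = 4!/(1-x)^5.
The expansion 1/(1-x)^5 = sum_{k>=0} C(k+4, 4) x^k, so the coefficient of x^n in 4!/(1-x)^5 is 4! * C(n+4, 4).
For n = 14: 24 * C(18, 4) = 24 * 3060 = 73440

73440


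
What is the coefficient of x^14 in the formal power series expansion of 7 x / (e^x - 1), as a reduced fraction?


The exponential generating function for Bernoulli numbers is
x / (e^x - 1) = sum_{k>=0} B_k x^k / k!.
So the coefficient of x^14 in 7 x / (e^x - 1) is 7 B_14 / 14!.
Computing: B_14 = 7/6, 14! = 87178291200, giving
7 * 7/6 / 87178291200 = 1/10674892800.

1/10674892800


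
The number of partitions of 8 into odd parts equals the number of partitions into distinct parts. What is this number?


Computing partitions of 8 into odd parts (1, 3, 5, ...):
Using the generating function prod_{k>=0} 1/(1-x^(2k+1)),
the count is 6

6


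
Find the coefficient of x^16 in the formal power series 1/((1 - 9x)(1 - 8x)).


By partial fractions or Cauchy convolution:
The coefficient equals sum_{k=0}^{16} 9^k * 8^(16-k).
= 14425381885981321

14425381885981321


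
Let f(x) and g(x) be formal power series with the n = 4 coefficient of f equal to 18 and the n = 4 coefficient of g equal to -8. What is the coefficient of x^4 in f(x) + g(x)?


Addition of formal power series is termwise.
The coefficient of x^4 in f + g = 18 + -8
= 10

10


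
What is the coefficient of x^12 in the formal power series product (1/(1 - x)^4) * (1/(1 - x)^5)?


Combine the factors: (1/(1 - x)^4) * (1/(1 - x)^5) = 1/(1 - x)^9.
Then use 1/(1 - x)^r = sum_{k>=0} C(k + r - 1, r - 1) x^k with r = 9 and k = 12:
C(20, 8) = 125970.

125970


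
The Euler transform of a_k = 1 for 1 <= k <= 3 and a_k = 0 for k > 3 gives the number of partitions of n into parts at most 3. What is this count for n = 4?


Partitions of 4 into parts at most 3:
Using generating function (1-x)^(-1)(1-x^2)^(-1)(1-x^3)^(-1),
the coefficient of x^4 = 4

4


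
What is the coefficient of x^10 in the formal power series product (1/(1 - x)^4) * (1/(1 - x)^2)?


Combine the factors: (1/(1 - x)^4) * (1/(1 - x)^2) = 1/(1 - x)^6.
Then use 1/(1 - x)^r = sum_{k>=0} C(k + r - 1, r - 1) x^k with r = 6 and k = 10:
C(15, 5) = 3003.

3003


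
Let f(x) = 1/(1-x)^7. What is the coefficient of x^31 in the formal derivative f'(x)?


Differentiate: d/dx [ 1/(1-x)^r ] = r / (1-x)^(r+1).
Here r = 7, so f'(x) = 7 / (1-x)^8.
The expansion of 1/(1-x)^(r+1) has coefficient of x^n equal to C(n+r, r).
So the coefficient of x^31 in f'(x) is
7 * C(38, 7) = 7 * 12620256 = 88341792

88341792


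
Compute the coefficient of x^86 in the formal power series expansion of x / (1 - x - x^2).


Let f(x) = sum_{k>=0} a_k x^k. Multiplying f(x) * (1 - x - x^2) = x and matching coefficients gives a_0 = 0, a_1 = 1, and a_k = a_{k-1} + a_{k-2} for k >= 2. These are the Fibonacci numbers F_k.
Iterating from F_0 = 0, F_1 = 1:
F_0=0, F_1=1, F_2=1, F_3=2, F_4=3, F_5=5, F_6=8, F_7=13, F_8=21, F_9=34, ...
F_86 = 420196140727489673.

420196140727489673


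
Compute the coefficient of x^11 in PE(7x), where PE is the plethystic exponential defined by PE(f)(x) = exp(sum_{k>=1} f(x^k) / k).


With f(x) = 7x, the exponent is sum_{k>=1} 7 x^k / k = 7 * (-ln(1 - x)). Exponentiating:
PE(7x) = exp(-7 ln(1 - x)) = 1/(1 - x)^7.
By the negative binomial expansion, [x^n] 1/(1 - x)^7 = C(n + 6, 6).
For n = 11: C(17, 6) = 12376.

12376


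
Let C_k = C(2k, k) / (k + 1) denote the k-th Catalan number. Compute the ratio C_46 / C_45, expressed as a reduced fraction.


Using C_k = (2k)! / (k! (k+1)!), the ratio C_{k+1}/C_k simplifies to
C_{k+1}/C_k = [(2k+2)! / ((k+1)! (k+2)!)] * [k! (k+1)! / (2k)!]
 = (2k+2)(2k+1) / ((k+1)(k+2)) = 2(2k+1) / (k+2).
For k = 45: 2(2*45 + 1) / (45 + 2) = 182/47 = 182/47.

182/47


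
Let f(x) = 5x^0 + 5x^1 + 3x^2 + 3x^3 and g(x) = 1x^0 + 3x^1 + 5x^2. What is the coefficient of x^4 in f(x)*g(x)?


Cauchy product at x^4:
3*5 + 3*3
= 24

24


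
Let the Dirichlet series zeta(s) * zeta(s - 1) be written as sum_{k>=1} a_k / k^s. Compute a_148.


Convolution gives a_k = sum_{d | k} d * 1 = sum_{d | k} d = sigma(k), the sum of positive divisors of k.
For k = 148, the divisors are 1, 2, 4, 37, 74, 148, so
sigma(148) = 1 + 2 + 4 + 37 + 74 + 148 = 266.

266


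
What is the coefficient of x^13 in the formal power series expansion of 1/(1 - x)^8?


The negative binomial / multiset identity is
1/(1 - x)^r = sum_{k>=0} C(k + r - 1, r - 1) x^k.
Here r = 8 and k = 13, so the coefficient is
C(13 + 7, 7) = C(20, 7)
= 77520

77520


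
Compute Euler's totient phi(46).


phi(n) counts integers in [1, n] coprime to n. Using the multiplicative formula phi(n) = n * prod_{p | n} (1 - 1/p):
46 = 2 * 23, so
phi(46) = 46 * (1 - 1/2) * (1 - 1/23) = 22.

22


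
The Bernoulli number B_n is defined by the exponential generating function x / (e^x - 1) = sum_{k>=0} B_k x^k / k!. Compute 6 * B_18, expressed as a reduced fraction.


Bernoulli numbers can also be computed recursively via B_0 = 1 and sum_{j=0}^{m} C(m+1, j) B_j = 0 for m >= 1. Odd-index Bernoulli numbers vanish for k >= 3.
Computing B_18 = 43867/798, so 6 * B_18 = 6 * 43867/798 = 43867/133.

43867/133


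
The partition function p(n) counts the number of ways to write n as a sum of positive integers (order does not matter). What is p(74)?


Using the generating function prod_{k>=1} 1/(1-x^k), we compute p(74).
By dynamic programming over parts 1 through 74:
p(74) = 7089500

7089500


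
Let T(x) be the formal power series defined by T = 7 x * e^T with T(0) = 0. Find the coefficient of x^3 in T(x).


Apply the Lagrange inversion formula: if T = 7 x * phi(T) with phi(t) = e^t, then
[x^n] T = 7^n * (1/n) [t^(n-1)] phi(t)^n = 7^n * (1/n) [t^(n-1)] e^(n t) = 7^n * (1/n) * n^(n-1) / (n-1)! = 7^n * n^(n-1) / n!.
When c = 1 this is the Cayley count of rooted labeled trees on n vertices, divided by n!.
For n = 3: 7^3 * 3^2 / 3! = 343 * 9/6 = 1029/2.

1029/2


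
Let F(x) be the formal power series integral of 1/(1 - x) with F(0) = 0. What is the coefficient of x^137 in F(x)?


1/(1 - x) = sum_{k>=0} x^k. Integrating termwise and using F(0) = 0 gives
F(x) = sum_{k>=0} x^(k+1) / (k+1) = sum_{m>=1} x^m / m = -ln(1 - x).
So the coefficient of x^137 is 1/137 = 1/137.

1/137


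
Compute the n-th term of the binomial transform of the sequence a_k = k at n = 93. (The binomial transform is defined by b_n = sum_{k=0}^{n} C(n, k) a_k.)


With a_k = k, b_n = sum_{k=0}^{n} C(n, k) k. Using k * C(n, k) = n * C(n-1, k-1) gives b_n = n * sum_{k>=1} C(n-1, k-1) = n * 2^(n-1).
For n = 93: 93 * 2^92 = 93 * 4951760157141521099596496896 = 460513694614161462262474211328.

460513694614161462262474211328
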